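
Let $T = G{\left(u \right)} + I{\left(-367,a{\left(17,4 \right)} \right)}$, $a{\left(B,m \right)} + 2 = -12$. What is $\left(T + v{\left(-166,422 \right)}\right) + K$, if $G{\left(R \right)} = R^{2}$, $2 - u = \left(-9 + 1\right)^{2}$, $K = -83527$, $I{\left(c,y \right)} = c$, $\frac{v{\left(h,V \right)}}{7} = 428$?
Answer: $-77054$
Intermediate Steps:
$v{\left(h,V \right)} = 2996$ ($v{\left(h,V \right)} = 7 \cdot 428 = 2996$)
$a{\left(B,m \right)} = -14$ ($a{\left(B,m \right)} = -2 - 12 = -14$)
$u = -62$ ($u = 2 - \left(-9 + 1\right)^{2} = 2 - \left(-8\right)^{2} = 2 - 64 = -62$)
$T = 3477$ ($T = \left(-62\right)^{2} - 367 = 3844 - 367 = 3477$)
$\left(T + v{\left(-166,422 \right)}\right) + K = \left(3477 + 2996\right) - 83527 = 6473 - 83527 = -77054$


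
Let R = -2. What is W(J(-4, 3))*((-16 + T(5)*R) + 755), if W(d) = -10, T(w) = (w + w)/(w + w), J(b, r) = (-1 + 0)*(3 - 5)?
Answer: -7370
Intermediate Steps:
J(b, r) = 2 (J(b, r) = -1*(-2) = 2)
T(w) = 1 (T(w) = (2*w)/((2*w)) = (2*w)*(1/(2*w)) = 1)
W(J(-4, 3))*((-16 + T(5)*R) + 755) = -10*((-16 + 1*(-2)) + 755) = -10*((-16 - 2) + 755) = -10*(-18 + 755) = -10*737 = -7370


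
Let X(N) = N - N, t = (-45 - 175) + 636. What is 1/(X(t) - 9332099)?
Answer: -1/9332099 ≈ -1.0716e-7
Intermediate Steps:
t = 416 (t = -220 + 636 = 416)
X(N) = 0
1/(X(t) - 9332099) = 1/(0 - 9332099) = 1/(-9332099) = -1/9332099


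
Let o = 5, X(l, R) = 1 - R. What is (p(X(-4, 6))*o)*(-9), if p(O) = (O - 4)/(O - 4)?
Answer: -45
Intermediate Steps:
p(O) = 1 (p(O) = (-4 + O)/(-4 + O) = 1)
(p(X(-4, 6))*o)*(-9) = (1*5)*(-9) = 5*(-9) = -45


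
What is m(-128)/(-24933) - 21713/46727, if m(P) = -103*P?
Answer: -1157418997/1165044291 ≈ -0.99345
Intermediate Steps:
m(-128)/(-24933) - 21713/46727 = -103*(-128)/(-24933) - 21713/46727 = 13184*(-1/24933) - 21713*1/46727 = -13184/24933 - 21713/46727 = -1157418997/1165044291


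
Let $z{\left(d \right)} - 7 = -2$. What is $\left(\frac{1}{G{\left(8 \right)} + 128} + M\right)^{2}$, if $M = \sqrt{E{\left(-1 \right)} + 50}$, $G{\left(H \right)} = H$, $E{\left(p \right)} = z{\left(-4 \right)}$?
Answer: $\frac{1017281}{18496} + \frac{\sqrt{55}}{68} \approx 55.109$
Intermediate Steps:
$z{\left(d \right)} = 5$ ($z{\left(d \right)} = 7 - 2 = 5$)
$E{\left(p \right)} = 5$
$M = \sqrt{55}$ ($M = \sqrt{5 + 50} = \sqrt{55} \approx 7.4162$)
$\left(\frac{1}{G{\left(8 \right)} + 128} + M\right)^{2} = \left(\frac{1}{8 + 128} + \sqrt{55}\right)^{2} = \left(\frac{1}{136} + \sqrt{55}\right)^{2}$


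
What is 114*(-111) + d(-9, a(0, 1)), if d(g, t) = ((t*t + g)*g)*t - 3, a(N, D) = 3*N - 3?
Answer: -12657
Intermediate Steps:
a(N, D) = -3 + 3*N
d(g, t) = -3 + g*t*(g + t²) (d(g, t) = ((t² + g)*g)*t - 3 = ((g + t²)*g)*t - 3 = (g*(g + t²))*t - 3 = g*t*(g + t²) - 3 = -3 + g*t*(g + t²))
114*(-111) + d(-9, a(0, 1)) = 114*(-111) + (-3 - 9*(-3 + 3*0)³ + (-3 + 3*0)*(-9)²) = -12654 + (-3 - 9*(-3 + 0)³ + (-3 + 0)*81) = -12654 + (-3 - 9*(-3)³ - 3*81) = -12654 + (-3 - 9*(-27) - 243) = -12654 + (-3 + 243 - 243) = -12654 - 3 = -12657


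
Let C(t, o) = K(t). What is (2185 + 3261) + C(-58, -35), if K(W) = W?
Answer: 5388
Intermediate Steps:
C(t, o) = t
(2185 + 3261) + C(-58, -35) = (2185 + 3261) - 58 = 5446 - 58 = 5388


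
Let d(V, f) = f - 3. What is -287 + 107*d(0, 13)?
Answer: 783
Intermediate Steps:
d(V, f) = -3 + f
-287 + 107*d(0, 13) = -287 + 107*(-3 + 13) = -287 + 107*10 = -287 + 1070 = 783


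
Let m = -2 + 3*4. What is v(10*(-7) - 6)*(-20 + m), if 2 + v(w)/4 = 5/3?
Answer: 40/3 ≈ 13.333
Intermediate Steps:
v(w) = -4/3 (v(w) = -8 + 4*(5/3) = -8 + 20/3 = -4/3)
m = 10 (m = -2 + 12 = 10)
v(10*(-7) - 6)*(-20 + m) = -4*(-20 + 10)/3 = -4/3*(-10) = 40/3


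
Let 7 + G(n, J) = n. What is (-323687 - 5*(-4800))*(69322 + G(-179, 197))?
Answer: -20719160432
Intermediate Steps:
G(n, J) = -7 + n
(-323687 - 5*(-4800))*(69322 + G(-179, 197)) = (-323687 - 5*(-4800))*(69322 + (-7 - 179)) = (-323687 + 24000)*(69322 - 186) = -299687*69136 = -20719160432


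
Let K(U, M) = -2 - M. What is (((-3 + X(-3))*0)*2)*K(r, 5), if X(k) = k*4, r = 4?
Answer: 0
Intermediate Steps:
X(k) = 4*k
(((-3 + X(-3))*0)*2)*K(r, 5) = (((-3 + 4*(-3))*0)*2)*(-2 - 1*5) = (((-3 - 12)*0)*2)*(-2 - 5) = (-15*0*2)*(-7) = (0*2)*(-7) = 0*(-7) = 0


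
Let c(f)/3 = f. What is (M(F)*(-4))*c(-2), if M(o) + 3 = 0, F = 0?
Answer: -72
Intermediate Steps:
M(o) = -3 (M(o) = -3 + 0 = -3)
c(f) = 3*f
(M(F)*(-4))*c(-2) = (-3*(-4))*(3*(-2)) = 12*(-6) = -72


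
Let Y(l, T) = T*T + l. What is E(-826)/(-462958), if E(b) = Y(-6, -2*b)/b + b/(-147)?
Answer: 4086685/573604962 ≈ 0.0071246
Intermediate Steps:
Y(l, T) = l + T**2 (Y(l, T) = T**2 + l = l + T**2)
E(b) = -b/147 + (-6 + 4*b**2)/b (E(b) = (-6 + (-2*b)**2)/b + b/(-147) = (-6 + 4*b**2)/b + b*(-1/147) = (-6 + 4*b**2)/b - b/147 = -b/147 + (-6 + 4*b**2)/b)
E(-826)/(-462958) = (-6/(-826) + (587/147)*(-826))/(-462958) = (-6*(-1/826) - 69266/21)*(-1/462958) = (3/413 - 69266/21)*(-1/462958) = -4086685/1239*(-1/462958) = 4086685/573604962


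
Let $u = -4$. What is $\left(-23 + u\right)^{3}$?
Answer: $-19683$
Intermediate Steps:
$\left(-23 + u\right)^{3} = \left(-23 - 4\right)^{3} = \left(-27\right)^{3} = -19683$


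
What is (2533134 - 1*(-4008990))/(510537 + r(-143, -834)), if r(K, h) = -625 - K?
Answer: 6542124/510055 ≈ 12.826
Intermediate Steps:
(2533134 - 1*(-4008990))/(510537 + r(-143, -834)) = (2533134 - 1*(-4008990))/(510537 + (-625 - 1*(-143))) = (2533134 + 4008990)/(510537 + (-625 + 143)) = 6542124/(510537 - 482) = 6542124/510055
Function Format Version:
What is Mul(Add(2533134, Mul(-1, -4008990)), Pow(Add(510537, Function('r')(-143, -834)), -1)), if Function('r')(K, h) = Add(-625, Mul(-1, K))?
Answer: Rational(6542124, 510055) ≈ 12.826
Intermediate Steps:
Mul(Add(2533134, Mul(-1, -4008990)), Pow(Add(510537, Function('r')(-143, -834)), -1)) = Mul(Add(2533134, Mul(-1, -4008990)), Pow(Add(510537, Add(-625, Mul(-1, -143))), -1)) = Mul(Add(2533134, 4008990), Pow(Add(510537, Add(-625, 143)), -1)) = Mul(6542124, Pow(Add(510537, -482), -1)) = Mul(6542124, Pow(510055, -1)) = Mul(6542124, Rational(1, 510055)) = Rational(6542124, 510055)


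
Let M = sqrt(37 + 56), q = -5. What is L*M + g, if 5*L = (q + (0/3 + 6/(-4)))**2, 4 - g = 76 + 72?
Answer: -144 + 169*sqrt(93)/20 ≈ -62.511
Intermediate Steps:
g = -144 (g = 4 - (76 + 72) = 4 - 1*148 = 4 - 148 = -144)
L = 169/20 (L = (-5 + (0/3 + 6/(-4)))**2/5 = (-5 + (0*(1/3) + 6*(-1/4)))**2/5 = (-5 + (0 - 3/2))**2/5 = (-5 - 3/2)**2/5 = (-13/2)**2/5 = (1/5)*(169/4) = 169/20 ≈ 8.4500)
M = sqrt(93) ≈ 9.6436
L*M + g = 169*sqrt(93)/20 - 144 = -144 + 169*sqrt(93)/20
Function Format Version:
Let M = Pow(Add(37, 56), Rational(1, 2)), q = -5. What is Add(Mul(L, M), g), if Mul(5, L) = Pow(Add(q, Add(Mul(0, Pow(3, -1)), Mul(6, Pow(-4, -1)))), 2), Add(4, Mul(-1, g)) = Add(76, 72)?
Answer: Add(-144, Mul(Rational(169, 20), Pow(93, Rational(1, 2)))) ≈ -62.511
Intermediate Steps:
g = -144 (g = Add(4, Mul(-1, Add(76, 72))) = Add(4, Mul(-1, 148)) = Add(4, -148) = -144)
L = Rational(169, 20) (L = Mul(Rational(1, 5), Pow(Add(-5, Add(Mul(0, Pow(3, -1)), Mul(6, Pow(-4, -1)))), 2)) = Mul(Rational(1, 5), Pow(Add(-5, Add(Mul(0, Rational(1, 3)), Mul(6, Rational(-1, 4)))), 2)) = Mul(Rational(1, 5), Pow(Add(-5, Add(0, Rational(-3, 2))), 2)) = Mul(Rational(1, 5), Pow(Add(-5, Rational(-3, 2)), 2)) = Mul(Rational(1, 5), Pow(Rational(-13, 2), 2)) = Mul(Rational(1, 5), Rational(169, 4)) = Rational(169, 20) ≈ 8.4500)
M = Pow(93, Rational(1, 2)) ≈ 9.6436
Add(Mul(L, M), g) = Add(Mul(Rational(169, 20), Pow(93, Rational(1, 2))), -144) = Add(-144, Mul(Rational(169, 20), Pow(93, Rational(1, 2))))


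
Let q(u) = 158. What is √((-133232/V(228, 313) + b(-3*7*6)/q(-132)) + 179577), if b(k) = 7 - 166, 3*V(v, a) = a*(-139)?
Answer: √8485998394794014802/6874106 ≈ 423.77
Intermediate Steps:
V(v, a) = -139*a/3 (V(v, a) = (a*(-139))/3 = (-139*a)/3 = -139*a/3)
b(k) = -159
√((-133232/V(228, 313) + b(-3*7*6)/q(-132)) + 179577) = √((-133232/((-139/3*313)) - 159/158) + 179577) = √((-133232/(-43507/3) - 159*1/158) + 179577) = √((-133232*(-3/43507) - 159/158) + 179577) = √((399696/43507 - 159/158) + 179577) = √(56234355/6874106 + 179577) = √(1234487567517/6874106) = √8485998394794014802/6874106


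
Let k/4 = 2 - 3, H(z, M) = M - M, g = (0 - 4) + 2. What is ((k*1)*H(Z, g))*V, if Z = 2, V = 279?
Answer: 0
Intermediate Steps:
g = -2 (g = -4 + 2 = -2)
H(z, M) = 0
k = -4 (k = 4*(2 - 3) = 4*(-1) = -4)
((k*1)*H(Z, g))*V = (-4*1*0)*279 = -4*0*279 = 0*279 = 0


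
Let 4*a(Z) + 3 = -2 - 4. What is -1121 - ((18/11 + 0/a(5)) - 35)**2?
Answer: -270330/121 ≈ -2234.1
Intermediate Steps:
a(Z) = -9/4 (a(Z) = -3/4 + (-2 - 4)/4 = -3/4 + (1/4)*(-6) = -3/4 - 3/2 = -9/4)
-1121 - ((18/11 + 0/a(5)) - 35)**2 = -1121 - ((18/11 + 0/(-9/4)) - 35)**2 = -1121 - ((18*(1/11) + 0*(-4/9)) - 35)**2 = -1121 - ((18/11 + 0) - 35)**2 = -1121 - (18/11 - 35)**2 = -1121 - (-367/11)**2 = -1121 - 1*134689/121 = -1121 - 134689/121 = -270330/121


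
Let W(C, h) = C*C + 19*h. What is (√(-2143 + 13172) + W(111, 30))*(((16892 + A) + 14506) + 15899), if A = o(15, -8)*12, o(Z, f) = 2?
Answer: 610015011 + 47321*√11029 ≈ 6.1498e+8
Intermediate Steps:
W(C, h) = C² + 19*h
A = 24 (A = 2*12 = 24)
(√(-2143 + 13172) + W(111, 30))*(((16892 + A) + 14506) + 15899) = (√(-2143 + 13172) + (111² + 19*30))*(((16892 + 24) + 14506) + 15899) = (√11029 + (12321 + 570))*((16916 + 14506) + 15899) = (√11029 + 12891)*(31422 + 15899) = (12891 + √11029)*47321 = 610015011 + 47321*√11029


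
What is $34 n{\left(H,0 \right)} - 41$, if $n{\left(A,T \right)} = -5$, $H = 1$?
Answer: $-211$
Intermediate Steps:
$34 n{\left(H,0 \right)} - 41 = 34 \left(-5\right) - 41 = -170 - 41 = -211$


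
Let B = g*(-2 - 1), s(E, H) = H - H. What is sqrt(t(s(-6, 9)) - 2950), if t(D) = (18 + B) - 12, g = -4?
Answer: 2*I*sqrt(733) ≈ 54.148*I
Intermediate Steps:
s(E, H) = 0
B = 12 (B = -4*(-2 - 1) = -4*(-3) = 12)
t(D) = 18 (t(D) = (18 + 12) - 12 = 30 - 12 = 18)
sqrt(t(s(-6, 9)) - 2950) = sqrt(18 - 2950) = sqrt(-2932) = 2*I*sqrt(733)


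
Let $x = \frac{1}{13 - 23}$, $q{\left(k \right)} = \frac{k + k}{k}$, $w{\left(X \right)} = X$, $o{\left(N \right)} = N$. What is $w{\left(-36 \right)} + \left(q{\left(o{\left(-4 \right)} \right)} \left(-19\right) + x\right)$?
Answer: $- \frac{741}{10} \approx -74.1$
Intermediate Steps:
$q{\left(k \right)} = 2$ ($q{\left(k \right)} = \frac{2 k}{k} = 2$)
$x = - \frac{1}{10}$ ($x = \frac{1}{-10} = - \frac{1}{10} \approx -0.1$)
$w{\left(-36 \right)} + \left(q{\left(o{\left(-4 \right)} \right)} \left(-19\right) + x\right) = -36 + \left(2 \left(-19\right) - \frac{1}{10}\right) = -36 - \frac{381}{10} = - \frac{741}{10}$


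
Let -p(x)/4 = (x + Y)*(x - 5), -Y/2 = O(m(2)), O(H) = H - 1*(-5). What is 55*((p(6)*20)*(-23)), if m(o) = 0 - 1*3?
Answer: 202400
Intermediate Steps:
m(o) = -3 (m(o) = 0 - 3 = -3)
O(H) = 5 + H (O(H) = H + 5 = 5 + H)
Y = -4 (Y = -2*(5 - 3) = -2*2 = -4)
p(x) = -4*(-5 + x)*(-4 + x) (p(x) = -4*(x - 4)*(x - 5) = -4*(-4 + x)*(-5 + x) = -4*(-5 + x)*(-4 + x))
55*((p(6)*20)*(-23)) = 55*(((-80 - 4*6² + 36*6)*20)*(-23)) = 55*(((-80 - 4*36 + 216)*20)*(-23)) = 55*(((-80 - 144 + 216)*20)*(-23)) = 55*(-8*20*(-23)) = 55*(-160*(-23)) = 55*3680 = 202400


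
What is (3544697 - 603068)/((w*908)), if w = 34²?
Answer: 173037/61744 ≈ 2.8025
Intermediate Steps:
w = 1156
(3544697 - 603068)/((w*908)) = (3544697 - 603068)/((1156*908)) = 2941629/1049648 = 2941629*(1/1049648) = 173037/61744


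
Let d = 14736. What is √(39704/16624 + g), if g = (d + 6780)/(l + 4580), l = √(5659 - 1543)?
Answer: √(70070978732 + 72191798*√21)/(2078*√(2290 + 7*√21)) ≈ 2.6498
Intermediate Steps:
l = 14*√21 (l = √4116 = 14*√21 ≈ 64.156)
g = 21516/(4580 + 14*√21) (g = (14736 + 6780)/(14*√21 + 4580) = 21516/(4580 + 14*√21) ≈ 4.6329)
√(39704/16624 + g) = √(39704/16624 + (24635820/5243071 - 75306*√21/5243071)) = √(39704*(1/16624) + (24635820/5243071 - 75306*√21/5243071)) = √(4963/2078 + (24635820/5243071 - 75306*√21/5243071)) = √(77214595333/10895101538 - 75306*√21/5243071)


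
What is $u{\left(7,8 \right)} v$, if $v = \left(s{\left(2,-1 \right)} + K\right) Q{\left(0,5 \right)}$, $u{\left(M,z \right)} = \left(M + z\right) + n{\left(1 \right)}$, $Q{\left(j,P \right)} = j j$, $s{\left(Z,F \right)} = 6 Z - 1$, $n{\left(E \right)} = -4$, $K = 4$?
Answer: $0$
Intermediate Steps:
$s{\left(Z,F \right)} = -1 + 6 Z$
$Q{\left(j,P \right)} = j^{2}$
$u{\left(M,z \right)} = -4 + M + z$ ($u{\left(M,z \right)} = \left(M + z\right) - 4 = -4 + M + z$)
$v = 0$ ($v = \left(\left(-1 + 6 \cdot 2\right) + 4\right) 0^{2} = \left(\left(-1 + 12\right) + 4\right) 0 = \left(11 + 4\right) 0 = 15 \cdot 0 = 0$)
$u{\left(7,8 \right)} v = \left(-4 + 7 + 8\right) 0 = 11 \cdot 0 = 0$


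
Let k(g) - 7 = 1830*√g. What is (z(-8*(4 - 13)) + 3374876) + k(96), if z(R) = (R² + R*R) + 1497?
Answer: 3386748 + 7320*√6 ≈ 3.4047e+6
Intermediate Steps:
k(g) = 7 + 1830*√g
z(R) = 1497 + 2*R² (z(R) = (R² + R²) + 1497 = 2*R² + 1497 = 1497 + 2*R²)
(z(-8*(4 - 13)) + 3374876) + k(96) = ((1497 + 2*(-8*(4 - 13))²) + 3374876) + (7 + 1830*√96) = ((1497 + 2*(-8*(-9))²) + 3374876) + (7 + 1830*(4*√6)) = ((1497 + 2*72²) + 3374876) + (7 + 7320*√6) = ((1497 + 2*5184) + 3374876) + (7 + 7320*√6) = ((1497 + 10368) + 3374876) + (7 + 7320*√6) = (11865 + 3374876) + (7 + 7320*√6) = 3386741 + (7 + 7320*√6) = 3386748 + 7320*√6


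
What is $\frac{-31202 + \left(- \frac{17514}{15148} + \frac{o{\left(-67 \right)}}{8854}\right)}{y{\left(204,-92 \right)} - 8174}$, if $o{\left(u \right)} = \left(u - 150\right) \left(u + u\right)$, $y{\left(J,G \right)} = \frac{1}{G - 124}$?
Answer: $\frac{16140364971156}{4228588434095} \approx 3.817$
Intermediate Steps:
$y{\left(J,G \right)} = \frac{1}{-124 + G}$
$o{\left(u \right)} = 2 u \left(-150 + u\right)$ ($o{\left(u \right)} = \left(-150 + u\right) 2 u = 2 u \left(-150 + u\right)$)
$\frac{-31202 + \left(- \frac{17514}{15148} + \frac{o{\left(-67 \right)}}{8854}\right)}{y{\left(204,-92 \right)} - 8174} = \frac{-31202 - \left(\frac{1251}{1082} - \frac{2 \left(-67\right) \left(-150 - 67\right)}{8854}\right)}{\frac{1}{-124 - 92} - 8174} = \frac{-31202 - \left(\frac{1251}{1082} - 2 \left(-67\right) \left(-217\right) \frac{1}{8854}\right)}{\frac{1}{-216} - 8174} = \frac{-31202 + \left(- \frac{1251}{1082} + 29078 \cdot \frac{1}{8854}\right)}{- \frac{1}{216} - 8174} = \frac{-31202 + \left(- \frac{1251}{1082} + \frac{14539}{4427}\right)}{- \frac{1765585}{216}} = \left(-31202 + \frac{10193021}{4790014}\right) \left(- \frac{216}{1765585}\right) = \left(- \frac{149447823807}{4790014}\right) \left(- \frac{216}{1765585}\right) = \frac{16140364971156}{4228588434095}$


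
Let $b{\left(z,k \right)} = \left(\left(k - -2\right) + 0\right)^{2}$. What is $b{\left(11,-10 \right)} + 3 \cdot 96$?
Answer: $352$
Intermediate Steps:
$b{\left(z,k \right)} = \left(2 + k\right)^{2}$ ($b{\left(z,k \right)} = \left(\left(k + 2\right) + 0\right)^{2} = \left(\left(2 + k\right) + 0\right)^{2} = \left(2 + k\right)^{2}$)
$b{\left(11,-10 \right)} + 3 \cdot 96 = \left(2 - 10\right)^{2} + 3 \cdot 96 = \left(-8\right)^{2} + 288 = 64 + 288 = 352$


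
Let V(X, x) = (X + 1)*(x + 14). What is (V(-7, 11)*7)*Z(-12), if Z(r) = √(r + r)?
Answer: -2100*I*√6 ≈ -5143.9*I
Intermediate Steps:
V(X, x) = (1 + X)*(14 + x)
Z(r) = √2*√r (Z(r) = √(2*r) = √2*√r)
(V(-7, 11)*7)*Z(-12) = ((14 + 11 + 14*(-7) - 7*11)*7)*(√2*√(-12)) = ((14 + 11 - 98 - 77)*7)*(√2*(2*I*√3)) = (-150*7)*(2*I*√6) = -2100*I*√6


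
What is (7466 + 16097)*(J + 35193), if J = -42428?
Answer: -170478305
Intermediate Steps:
(7466 + 16097)*(J + 35193) = (7466 + 16097)*(-42428 + 35193) = 23563*(-7235) = -170478305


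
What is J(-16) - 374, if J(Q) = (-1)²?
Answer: -373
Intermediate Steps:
J(Q) = 1
J(-16) - 374 = 1 - 374 = -373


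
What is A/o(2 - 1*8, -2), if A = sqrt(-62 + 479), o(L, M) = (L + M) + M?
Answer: -sqrt(417)/10 ≈ -2.0421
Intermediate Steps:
o(L, M) = L + 2*M
A = sqrt(417) ≈ 20.421
A/o(2 - 1*8, -2) = sqrt(417)/((2 - 1*8) + 2*(-2)) = sqrt(417)/((2 - 8) - 4) = sqrt(417)/(-6 - 4) = sqrt(417)/(-10) = sqrt(417)*(-1/10) = -sqrt(417)/10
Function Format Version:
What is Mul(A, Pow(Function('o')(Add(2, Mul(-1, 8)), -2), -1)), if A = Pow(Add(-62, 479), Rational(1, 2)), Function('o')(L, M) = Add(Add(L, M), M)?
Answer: Mul(Rational(-1, 10), Pow(417, Rational(1, 2))) ≈ -2.0421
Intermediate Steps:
Function('o')(L, M) = Add(L, Mul(2, M))
A = Pow(417, Rational(1, 2)) ≈ 20.421
Mul(A, Pow(Function('o')(Add(2, Mul(-1, 8)), -2), -1)) = Mul(Pow(417, Rational(1, 2)), Pow(Add(Add(2, Mul(-1, 8)), Mul(2, -2)), -1)) = Mul(Pow(417, Rational(1, 2)), Pow(Add(Add(2, -8), -4), -1)) = Mul(Pow(417, Rational(1, 2)), Pow(Add(-6, -4), -1)) = Mul(Pow(417, Rational(1, 2)), Pow(-10, -1)) = Mul(Pow(417, Rational(1, 2)), Rational(-1, 10)) = Mul(Rational(-1, 10), Pow(417, Rational(1, 2)))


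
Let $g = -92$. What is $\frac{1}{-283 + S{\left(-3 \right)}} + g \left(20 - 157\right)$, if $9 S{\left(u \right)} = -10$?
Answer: $\frac{32228419}{2557} \approx 12604.0$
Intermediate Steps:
$S{\left(u \right)} = - \frac{10}{9}$ ($S{\left(u \right)} = \frac{1}{9} \left(-10\right) = - \frac{10}{9}$)
$\frac{1}{-283 + S{\left(-3 \right)}} + g \left(20 - 157\right) = \frac{1}{-283 - \frac{10}{9}} - 92 \left(20 - 157\right) = \frac{1}{- \frac{2557}{9}} - 92 \left(20 - 157\right) = - \frac{9}{2557} - -12604 = - \frac{9}{2557} + 12604 = \frac{32228419}{2557}$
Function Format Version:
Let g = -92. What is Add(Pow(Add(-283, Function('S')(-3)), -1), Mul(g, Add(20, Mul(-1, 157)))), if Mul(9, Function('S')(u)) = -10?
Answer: Rational(32228419, 2557) ≈ 12604.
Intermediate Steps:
Function('S')(u) = Rational(-10, 9) (Function('S')(u) = Mul(Rational(1, 9), -10) = Rational(-10, 9))
Add(Pow(Add(-283, Function('S')(-3)), -1), Mul(g, Add(20, Mul(-1, 157)))) = Add(Pow(Add(-283, Rational(-10, 9)), -1), Mul(-92, Add(20, Mul(-1, 157)))) = Add(Pow(Rational(-2557, 9), -1), Mul(-92, Add(20, -157))) = Add(Rational(-9, 2557), Mul(-92, -137)) = Add(Rational(-9, 2557), 12604) = Rational(32228419, 2557)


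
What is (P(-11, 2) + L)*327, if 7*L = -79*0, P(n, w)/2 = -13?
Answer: -8502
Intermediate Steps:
P(n, w) = -26 (P(n, w) = 2*(-13) = -26)
L = 0 (L = (-79*0)/7 = (1/7)*0 = 0)
(P(-11, 2) + L)*327 = (-26 + 0)*327 = -26*327 = -8502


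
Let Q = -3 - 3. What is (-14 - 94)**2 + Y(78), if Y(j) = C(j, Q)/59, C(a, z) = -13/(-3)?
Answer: 2064541/177 ≈ 11664.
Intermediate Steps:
Q = -6
C(a, z) = 13/3 (C(a, z) = -13*(-1/3) = 13/3)
Y(j) = 13/177 (Y(j) = (13/3)/59 = (13/3)*(1/59) = 13/177)
(-14 - 94)**2 + Y(78) = (-14 - 94)**2 + 13/177 = (-108)**2 + 13/177 = 11664 + 13/177 = 2064541/177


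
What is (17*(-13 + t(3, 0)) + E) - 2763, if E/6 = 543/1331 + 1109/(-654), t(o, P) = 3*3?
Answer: -411839606/145079 ≈ -2838.7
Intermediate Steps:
t(o, P) = 9
E = -1120957/145079 (E = 6*(543/1331 + 1109/(-654)) = 6*(543*(1/1331) + 1109*(-1/654)) = 6*(543/1331 - 1109/654) = 6*(-1120957/870474) = -1120957/145079 ≈ -7.7265)
(17*(-13 + t(3, 0)) + E) - 2763 = (17*(-13 + 9) - 1120957/145079) - 2763 = (17*(-4) - 1120957/145079) - 2763 = (-68 - 1120957/145079) - 2763 = -10986329/145079 - 2763 = -411839606/145079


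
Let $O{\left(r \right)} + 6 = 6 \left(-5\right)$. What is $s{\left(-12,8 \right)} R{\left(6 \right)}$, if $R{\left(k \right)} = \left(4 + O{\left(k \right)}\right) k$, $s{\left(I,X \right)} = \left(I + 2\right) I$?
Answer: $-23040$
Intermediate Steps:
$O{\left(r \right)} = -36$ ($O{\left(r \right)} = -6 + 6 \left(-5\right) = -6 - 30 = -36$)
$s{\left(I,X \right)} = I \left(2 + I\right)$ ($s{\left(I,X \right)} = \left(2 + I\right) I = I \left(2 + I\right)$)
$R{\left(k \right)} = - 32 k$ ($R{\left(k \right)} = \left(4 - 36\right) k = - 32 k$)
$s{\left(-12,8 \right)} R{\left(6 \right)} = - 12 \left(2 - 12\right) \left(\left(-32\right) 6\right) = \left(-12\right) \left(-10\right) \left(-192\right) = 120 \left(-192\right) = -23040$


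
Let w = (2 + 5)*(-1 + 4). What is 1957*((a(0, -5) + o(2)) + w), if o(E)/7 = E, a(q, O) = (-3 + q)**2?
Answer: 86108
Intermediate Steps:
w = 21 (w = 7*3 = 21)
o(E) = 7*E
1957*((a(0, -5) + o(2)) + w) = 1957*(((-3 + 0)**2 + 7*2) + 21) = 1957*(((-3)**2 + 14) + 21) = 1957*((9 + 14) + 21) = 1957*(23 + 21) = 1957*44 = 86108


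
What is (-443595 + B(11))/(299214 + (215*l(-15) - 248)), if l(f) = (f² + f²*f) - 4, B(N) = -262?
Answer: 443857/379144 ≈ 1.1707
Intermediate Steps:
l(f) = -4 + f² + f³ (l(f) = (f² + f³) - 4 = -4 + f² + f³)
(-443595 + B(11))/(299214 + (215*l(-15) - 248)) = (-443595 - 262)/(299214 + (215*(-4 + (-15)² + (-15)³) - 248)) = -443857/(299214 + (215*(-4 + 225 - 3375) - 248)) = -443857/(299214 + (215*(-3154) - 248)) = -443857/(299214 + (-678110 - 248)) = -443857/(299214 - 678358) = -443857/(-379144) = -443857*(-1/379144) = 443857/379144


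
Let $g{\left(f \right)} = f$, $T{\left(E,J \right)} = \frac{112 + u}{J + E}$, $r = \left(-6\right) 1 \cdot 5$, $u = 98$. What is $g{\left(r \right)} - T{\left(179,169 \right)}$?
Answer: $- \frac{1775}{58} \approx -30.603$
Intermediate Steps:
$r = -30$ ($r = \left(-6\right) 5 = -30$)
$T{\left(E,J \right)} = \frac{210}{E + J}$ ($T{\left(E,J \right)} = \frac{112 + 98}{J + E} = \frac{210}{E + J}$)
$g{\left(r \right)} - T{\left(179,169 \right)} = -30 - \frac{210}{179 + 169} = -30 - \frac{210}{348} = -30 - 210 \cdot \frac{1}{348} = -30 - \frac{35}{58} = - \frac{1775}{58}$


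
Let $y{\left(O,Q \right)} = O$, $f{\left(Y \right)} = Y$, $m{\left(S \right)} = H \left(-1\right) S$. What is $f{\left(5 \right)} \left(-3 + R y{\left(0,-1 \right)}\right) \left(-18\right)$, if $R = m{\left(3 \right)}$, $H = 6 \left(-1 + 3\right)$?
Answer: $270$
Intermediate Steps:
$H = 12$ ($H = 6 \cdot 2 = 12$)
$m{\left(S \right)} = - 12 S$ ($m{\left(S \right)} = 12 \left(-1\right) S = - 12 S$)
$R = -36$ ($R = \left(-12\right) 3 = -36$)
$f{\left(5 \right)} \left(-3 + R y{\left(0,-1 \right)}\right) \left(-18\right) = 5 \left(-3 - 0\right) \left(-18\right) = 5 \left(-3 + 0\right) \left(-18\right) = 5 \left(-3\right) \left(-18\right) = \left(-15\right) \left(-18\right) = 270$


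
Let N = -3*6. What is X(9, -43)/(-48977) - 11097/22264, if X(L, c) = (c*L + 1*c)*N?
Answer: -16647003/25358696 ≈ -0.65646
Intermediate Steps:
N = -18
X(L, c) = -18*c - 18*L*c (X(L, c) = (c*L + 1*c)*(-18) = (L*c + c)*(-18) = (c + L*c)*(-18) = -18*c - 18*L*c)
X(9, -43)/(-48977) - 11097/22264 = -18*(-43)*(1 + 9)/(-48977) - 11097/22264 = -18*(-43)*10*(-1/48977) - 11097*1/22264 = 7740*(-1/48977) - 11097/22264 = -180/1139 - 11097/22264 = -16647003/25358696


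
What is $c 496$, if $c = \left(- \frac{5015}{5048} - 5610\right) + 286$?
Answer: $- \frac{1666595154}{631} \approx -2.6412 \cdot 10^{6}$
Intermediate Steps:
$c = - \frac{26880567}{5048}$ ($c = \left(\left(-5015\right) \frac{1}{5048} - 5610\right) + 286 = \left(- \frac{5015}{5048} - 5610\right) + 286 = - \frac{28324295}{5048} + 286 = - \frac{26880567}{5048} \approx -5325.0$)
$c 496 = \left(- \frac{26880567}{5048}\right) 496 = - \frac{1666595154}{631}$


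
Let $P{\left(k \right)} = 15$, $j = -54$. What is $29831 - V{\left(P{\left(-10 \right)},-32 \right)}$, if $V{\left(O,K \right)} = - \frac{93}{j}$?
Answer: $\frac{536927}{18} \approx 29829.0$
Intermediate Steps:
$V{\left(O,K \right)} = \frac{31}{18}$ ($V{\left(O,K \right)} = - \frac{93}{-54} = \left(-93\right) \left(- \frac{1}{54}\right) = \frac{31}{18}$)
$29831 - V{\left(P{\left(-10 \right)},-32 \right)} = 29831 - \frac{31}{18} = \frac{536927}{18}$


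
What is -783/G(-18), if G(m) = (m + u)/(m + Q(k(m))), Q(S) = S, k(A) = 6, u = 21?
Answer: 3132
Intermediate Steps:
G(m) = (21 + m)/(6 + m) (G(m) = (m + 21)/(m + 6) = (21 + m)/(6 + m))
-783/G(-18) = -783*(6 - 18)/(21 - 18) = -783/(3/(-12)) = -783/((-1/12*3)) = -783/(-¼) = -783*(-4) = 3132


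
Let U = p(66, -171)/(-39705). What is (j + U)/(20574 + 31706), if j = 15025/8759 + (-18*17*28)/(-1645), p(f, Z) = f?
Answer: 37715698671/284847169863400 ≈ 0.00013241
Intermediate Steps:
j = 14251891/2058365 (j = 15025*(1/8759) - 306*28*(-1/1645) = 15025/8759 - 8568*(-1/1645) = 15025/8759 + 1224/235 = 14251891/2058365 ≈ 6.9239)
U = -22/13235 (U = 66/(-39705) = 66*(-1/39705) = -22/13235 ≈ -0.0016623)
(j + U)/(20574 + 31706) = (14251891/2058365 - 22/13235)/(20574 + 31706) = (37715698671/5448492155)/52280 = (37715698671/5448492155)*(1/52280) = 37715698671/284847169863400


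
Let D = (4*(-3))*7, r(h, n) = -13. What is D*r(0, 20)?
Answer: 1092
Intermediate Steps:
D = -84 (D = -12*7 = -84)
D*r(0, 20) = -84*(-13) = 1092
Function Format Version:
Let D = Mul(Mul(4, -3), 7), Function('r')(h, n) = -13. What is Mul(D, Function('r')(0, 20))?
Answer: 1092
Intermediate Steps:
D = -84 (D = Mul(-12, 7) = -84)
Mul(D, Function('r')(0, 20)) = Mul(-84, -13) = 1092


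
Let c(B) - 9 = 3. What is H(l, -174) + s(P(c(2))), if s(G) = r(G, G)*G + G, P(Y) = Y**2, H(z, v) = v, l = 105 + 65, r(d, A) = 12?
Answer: 1698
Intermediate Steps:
c(B) = 12 (c(B) = 9 + 3 = 12)
l = 170
s(G) = 13*G (s(G) = 12*G + G = 13*G)
H(l, -174) + s(P(c(2))) = -174 + 13*12**2 = -174 + 13*144 = -174 + 1872 = 1698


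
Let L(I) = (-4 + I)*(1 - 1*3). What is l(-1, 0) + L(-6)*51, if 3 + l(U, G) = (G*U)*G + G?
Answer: 1017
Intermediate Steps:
l(U, G) = -3 + G + U*G² (l(U, G) = -3 + ((G*U)*G + G) = -3 + (U*G² + G) = -3 + (G + U*G²) = -3 + G + U*G²)
L(I) = 8 - 2*I (L(I) = (-4 + I)*(1 - 3) = (-4 + I)*(-2) = 8 - 2*I)
l(-1, 0) + L(-6)*51 = (-3 + 0 - 1*0²) + (8 - 2*(-6))*51 = (-3 + 0 - 1*0) + (8 + 12)*51 = (-3 + 0 + 0) + 20*51 = -3 + 1020 = 1017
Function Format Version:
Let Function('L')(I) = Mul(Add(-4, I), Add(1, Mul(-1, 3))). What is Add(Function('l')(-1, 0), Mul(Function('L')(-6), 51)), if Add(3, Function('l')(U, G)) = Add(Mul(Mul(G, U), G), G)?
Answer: 1017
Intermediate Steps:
Function('l')(U, G) = Add(-3, G, Mul(U, Pow(G, 2))) (Function('l')(U, G) = Add(-3, Add(Mul(Mul(G, U), G), G)) = Add(-3, Add(Mul(U, Pow(G, 2)), G)) = Add(-3, Add(G, Mul(U, Pow(G, 2)))) = Add(-3, G, Mul(U, Pow(G, 2))))
Function('L')(I) = Add(8, Mul(-2, I)) (Function('L')(I) = Mul(Add(-4, I), Add(1, -3)) = Mul(Add(-4, I), -2) = Add(8, Mul(-2, I)))
Add(Function('l')(-1, 0), Mul(Function('L')(-6), 51)) = Add(Add(-3, 0, Mul(-1, Pow(0, 2))), Mul(Add(8, Mul(-2, -6)), 51)) = Add(Add(-3, 0, Mul(-1, 0)), Mul(Add(8, 12), 51)) = Add(Add(-3, 0, 0), Mul(20, 51)) = Add(-3, 1020) = 1017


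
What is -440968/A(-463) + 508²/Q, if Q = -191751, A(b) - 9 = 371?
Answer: -21163529822/18216345 ≈ -1161.8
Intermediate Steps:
A(b) = 380 (A(b) = 9 + 371 = 380)
-440968/A(-463) + 508²/Q = -440968/380 + 508²/(-191751) = -440968*1/380 + 258064*(-1/191751) = -110242/95 - 258064/191751 = -21163529822/18216345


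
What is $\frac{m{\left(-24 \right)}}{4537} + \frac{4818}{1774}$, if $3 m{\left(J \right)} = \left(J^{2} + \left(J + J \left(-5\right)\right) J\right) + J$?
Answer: $\frac{10411625}{4024319} \approx 2.5872$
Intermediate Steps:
$m{\left(J \right)} = - J^{2} + \frac{J}{3}$ ($m{\left(J \right)} = \frac{\left(J^{2} + \left(J + J \left(-5\right)\right) J\right) + J}{3} = \frac{\left(J^{2} + \left(J - 5 J\right) J\right) + J}{3} = \frac{\left(J^{2} + - 4 J J\right) + J}{3} = \frac{\left(J^{2} - 4 J^{2}\right) + J}{3} = \frac{- 3 J^{2} + J}{3} = \frac{J - 3 J^{2}}{3} = - J^{2} + \frac{J}{3}$)
$\frac{m{\left(-24 \right)}}{4537} + \frac{4818}{1774} = \frac{\left(-24\right) \left(\frac{1}{3} - -24\right)}{4537} + \frac{4818}{1774} = - 24 \left(\frac{1}{3} + 24\right) \frac{1}{4537} + 4818 \cdot \frac{1}{1774} = \left(-24\right) \frac{73}{3} \cdot \frac{1}{4537} + \frac{2409}{887} = \left(-584\right) \frac{1}{4537} + \frac{2409}{887} = - \frac{584}{4537} + \frac{2409}{887} = \frac{10411625}{4024319}$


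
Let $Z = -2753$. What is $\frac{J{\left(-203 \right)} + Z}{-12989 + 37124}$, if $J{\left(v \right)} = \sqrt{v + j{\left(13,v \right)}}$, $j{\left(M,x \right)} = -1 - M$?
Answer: $- \frac{2753}{24135} + \frac{i \sqrt{217}}{24135} \approx -0.11407 + 0.00061036 i$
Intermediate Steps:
$J{\left(v \right)} = \sqrt{-14 + v}$ ($J{\left(v \right)} = \sqrt{v - 14} = \sqrt{-14 + v}$)
$\frac{J{\left(-203 \right)} + Z}{-12989 + 37124} = \frac{\sqrt{-14 - 203} - 2753}{-12989 + 37124} = \frac{\sqrt{-217} - 2753}{24135} = \left(i \sqrt{217} - 2753\right) \frac{1}{24135} = \left(-2753 + i \sqrt{217}\right) \frac{1}{24135} = - \frac{2753}{24135} + \frac{i \sqrt{217}}{24135}$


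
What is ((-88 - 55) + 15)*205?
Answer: -26240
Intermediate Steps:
((-88 - 55) + 15)*205 = (-143 + 15)*205 = -128*205 = -26240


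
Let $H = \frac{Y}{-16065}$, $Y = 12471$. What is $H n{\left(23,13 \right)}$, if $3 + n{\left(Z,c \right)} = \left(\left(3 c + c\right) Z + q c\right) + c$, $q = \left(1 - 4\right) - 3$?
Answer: $- \frac{1563032}{1785} \approx -875.65$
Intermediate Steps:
$q = -6$ ($q = -3 - 3 = -6$)
$H = - \frac{4157}{5355}$ ($H = \frac{12471}{-16065} = 12471 \left(- \frac{1}{16065}\right) = - \frac{4157}{5355} \approx -0.77628$)
$n{\left(Z,c \right)} = -3 - 5 c + 4 Z c$ ($n{\left(Z,c \right)} = -3 + \left(\left(\left(3 c + c\right) Z - 6 c\right) + c\right) = -3 + \left(\left(4 c Z - 6 c\right) + c\right) = -3 + \left(\left(4 Z c - 6 c\right) + c\right) = -3 + \left(\left(- 6 c + 4 Z c\right) + c\right) = -3 + \left(- 5 c + 4 Z c\right) = -3 - 5 c + 4 Z c$)
$H n{\left(23,13 \right)} = - \frac{4157 \left(-3 - 65 + 4 \cdot 23 \cdot 13\right)}{5355} = - \frac{4157 \left(-3 - 65 + 1196\right)}{5355} = \left(- \frac{4157}{5355}\right) 1128 = - \frac{1563032}{1785}$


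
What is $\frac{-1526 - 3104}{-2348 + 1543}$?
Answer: $\frac{926}{161} \approx 5.7516$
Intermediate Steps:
$\frac{-1526 - 3104}{-2348 + 1543} = - \frac{4630}{-805} = \left(-4630\right) \left(- \frac{1}{805}\right) = \frac{926}{161}$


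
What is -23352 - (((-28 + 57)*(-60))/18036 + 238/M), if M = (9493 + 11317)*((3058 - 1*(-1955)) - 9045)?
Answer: -23372400890281/1000877760 ≈ -23352.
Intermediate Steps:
M = -83905920 (M = 20810*((3058 + 1955) - 9045) = 20810*(5013 - 9045) = 20810*(-4032) = -83905920)
-23352 - (((-28 + 57)*(-60))/18036 + 238/M) = -23352 - (((-28 + 57)*(-60))/18036 + 238/(-83905920)) = -23352 - ((29*(-60))*(1/18036) + 238*(-1/83905920)) = -23352 - (-1740*1/18036 - 17/5993280) = -23352 - (-145/1503 - 17/5993280) = -23352 - 1*(-96561239/1000877760) = -23352 + 96561239/1000877760 = -23372400890281/1000877760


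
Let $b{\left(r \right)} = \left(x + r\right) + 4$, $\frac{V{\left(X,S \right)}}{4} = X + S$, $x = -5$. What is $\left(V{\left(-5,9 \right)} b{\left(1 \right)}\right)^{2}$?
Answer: $0$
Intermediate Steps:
$V{\left(X,S \right)} = 4 S + 4 X$ ($V{\left(X,S \right)} = 4 \left(X + S\right) = 4 \left(S + X\right) = 4 S + 4 X$)
$b{\left(r \right)} = -1 + r$ ($b{\left(r \right)} = \left(-5 + r\right) + 4 = -1 + r$)
$\left(V{\left(-5,9 \right)} b{\left(1 \right)}\right)^{2} = \left(\left(4 \cdot 9 + 4 \left(-5\right)\right) \left(-1 + 1\right)\right)^{2} = \left(\left(36 - 20\right) 0\right)^{2} = \left(16 \cdot 0\right)^{2} = 0^{2} = 0$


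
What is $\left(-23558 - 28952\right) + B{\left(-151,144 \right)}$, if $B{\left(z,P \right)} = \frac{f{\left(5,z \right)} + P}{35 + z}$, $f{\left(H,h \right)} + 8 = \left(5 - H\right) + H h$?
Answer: $- \frac{6090541}{116} \approx -52505.0$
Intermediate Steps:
$f{\left(H,h \right)} = -3 - H + H h$ ($f{\left(H,h \right)} = -8 - \left(-5 + H - H h\right) = -8 + \left(5 - H + H h\right) = -3 - H + H h$)
$B{\left(z,P \right)} = \frac{-8 + P + 5 z}{35 + z}$ ($B{\left(z,P \right)} = \frac{\left(-3 - 5 + 5 z\right) + P}{35 + z} = \frac{\left(-8 + 5 z\right) + P}{35 + z} = \frac{-8 + P + 5 z}{35 + z}$)
$\left(-23558 - 28952\right) + B{\left(-151,144 \right)} = \left(-23558 - 28952\right) + \frac{-8 + 144 + 5 \left(-151\right)}{35 - 151} = -52510 + \frac{-8 + 144 - 755}{-116} = -52510 - - \frac{619}{116} = -52510 + \frac{619}{116} = - \frac{6090541}{116}$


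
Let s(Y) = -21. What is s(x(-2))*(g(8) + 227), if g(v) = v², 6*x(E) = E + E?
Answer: -6111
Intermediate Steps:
x(E) = E/3 (x(E) = (E + E)/6 = (2*E)/6 = E/3)
s(x(-2))*(g(8) + 227) = -21*(8² + 227) = -21*(64 + 227) = -21*291 = -6111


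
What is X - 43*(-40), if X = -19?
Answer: 1701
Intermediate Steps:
X - 43*(-40) = -19 - 43*(-40) = -19 + 1720 = 1701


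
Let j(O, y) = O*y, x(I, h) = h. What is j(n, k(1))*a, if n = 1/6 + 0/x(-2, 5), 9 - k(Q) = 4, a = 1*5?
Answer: 25/6 ≈ 4.1667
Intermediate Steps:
a = 5
k(Q) = 5 (k(Q) = 9 - 1*4 = 9 - 4 = 5)
n = 1/6 (n = 1/6 + 0/5 = 1*(1/6) + 0*(1/5) = 1/6 + 0 = 1/6 ≈ 0.16667)
j(n, k(1))*a = ((1/6)*5)*5 = (5/6)*5 = 25/6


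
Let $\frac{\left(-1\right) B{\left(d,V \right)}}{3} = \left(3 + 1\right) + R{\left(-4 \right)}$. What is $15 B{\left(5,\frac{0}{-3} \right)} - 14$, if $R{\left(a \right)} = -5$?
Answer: $31$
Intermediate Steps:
$B{\left(d,V \right)} = 3$ ($B{\left(d,V \right)} = - 3 \left(\left(3 + 1\right) - 5\right) = - 3 \left(4 - 5\right) = \left(-3\right) \left(-1\right) = 3$)
$15 B{\left(5,\frac{0}{-3} \right)} - 14 = 15 \cdot 3 - 14 = 45 - 14 = 31$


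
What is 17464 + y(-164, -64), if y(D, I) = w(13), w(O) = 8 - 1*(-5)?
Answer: 17477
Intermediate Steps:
w(O) = 13 (w(O) = 8 + 5 = 13)
y(D, I) = 13
17464 + y(-164, -64) = 17464 + 13 = 17477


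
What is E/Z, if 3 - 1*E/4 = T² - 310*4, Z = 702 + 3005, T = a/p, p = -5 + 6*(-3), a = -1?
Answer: 2630184/1961003 ≈ 1.3412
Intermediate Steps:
p = -23 (p = -5 - 18 = -23)
T = 1/23 (T = -1/(-23) = -1*(-1/23) = 1/23 ≈ 0.043478)
Z = 3707
E = 2630184/529 (E = 12 - 4*((1/23)² - 310*4) = 12 - 4*(1/529 - 1*1240) = 12 - 4*(1/529 - 1240) = 12 - 4*(-655959/529) = 12 + 2623836/529 = 2630184/529 ≈ 4972.0)
E/Z = (2630184/529)/3707 = (2630184/529)*(1/3707) = 2630184/1961003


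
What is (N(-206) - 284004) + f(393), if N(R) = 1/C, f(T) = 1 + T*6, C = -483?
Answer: -136034536/483 ≈ -2.8165e+5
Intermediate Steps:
f(T) = 1 + 6*T
N(R) = -1/483 (N(R) = 1/(-483) = -1/483)
(N(-206) - 284004) + f(393) = (-1/483 - 284004) + (1 + 6*393) = -137173933/483 + (1 + 2358) = -137173933/483 + 2359 = -136034536/483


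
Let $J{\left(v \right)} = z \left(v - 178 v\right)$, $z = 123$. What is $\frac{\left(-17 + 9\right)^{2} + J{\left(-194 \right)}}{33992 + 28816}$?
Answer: $\frac{2111819}{31404} \approx 67.247$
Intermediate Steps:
$J{\left(v \right)} = - 21771 v$ ($J{\left(v \right)} = 123 \left(v - 178 v\right) = 123 \left(- 177 v\right) = - 21771 v$)
$\frac{\left(-17 + 9\right)^{2} + J{\left(-194 \right)}}{33992 + 28816} = \frac{\left(-17 + 9\right)^{2} - -4223574}{33992 + 28816} = \frac{\left(-8\right)^{2} + 4223574}{62808} = \left(64 + 4223574\right) \frac{1}{62808} = 4223638 \cdot \frac{1}{62808} = \frac{2111819}{31404}$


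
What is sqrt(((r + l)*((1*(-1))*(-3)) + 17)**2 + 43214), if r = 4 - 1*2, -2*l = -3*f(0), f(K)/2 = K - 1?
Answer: sqrt(43410) ≈ 208.35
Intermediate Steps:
f(K) = -2 + 2*K (f(K) = 2*(K - 1) = 2*(-1 + K) = -2 + 2*K)
l = -3 (l = -(-3)*(-2 + 2*0)/2 = -(-3)*(-2 + 0)/2 = -(-3)*(-2)/2 = -1/2*6 = -3)
r = 2 (r = 4 - 2 = 2)
sqrt(((r + l)*((1*(-1))*(-3)) + 17)**2 + 43214) = sqrt(((2 - 3)*((1*(-1))*(-3)) + 17)**2 + 43214) = sqrt((-(-1)*(-3) + 17)**2 + 43214) = sqrt((-1*3 + 17)**2 + 43214) = sqrt((-3 + 17)**2 + 43214) = sqrt(14**2 + 43214) = sqrt(196 + 43214) = sqrt(43410)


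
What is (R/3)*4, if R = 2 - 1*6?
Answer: -16/3 ≈ -5.3333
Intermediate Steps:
R = -4 (R = 2 - 6 = -4)
(R/3)*4 = (-4/3)*4 = ((1/3)*(-4))*4 = -4/3*4 = -16/3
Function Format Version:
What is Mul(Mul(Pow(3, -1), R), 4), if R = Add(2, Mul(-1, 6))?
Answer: Rational(-16, 3) ≈ -5.3333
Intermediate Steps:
R = -4 (R = Add(2, -6) = -4)
Mul(Mul(Pow(3, -1), R), 4) = Mul(Mul(Pow(3, -1), -4), 4) = Mul(Mul(Rational(1, 3), -4), 4) = Mul(Rational(-4, 3), 4) = Rational(-16, 3)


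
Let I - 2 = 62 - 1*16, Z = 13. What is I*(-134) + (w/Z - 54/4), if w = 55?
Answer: -167473/26 ≈ -6441.3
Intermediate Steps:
I = 48 (I = 2 + (62 - 1*16) = 2 + (62 - 16) = 2 + 46 = 48)
I*(-134) + (w/Z - 54/4) = 48*(-134) + (55/13 - 54/4) = -6432 + (55*(1/13) - 54*¼) = -6432 + (55/13 - 27/2) = -6432 - 241/26 = -167473/26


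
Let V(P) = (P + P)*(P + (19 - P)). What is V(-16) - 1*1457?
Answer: -2065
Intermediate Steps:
V(P) = 38*P (V(P) = (2*P)*19 = 38*P)
V(-16) - 1*1457 = 38*(-16) - 1*1457 = -608 - 1457 = -2065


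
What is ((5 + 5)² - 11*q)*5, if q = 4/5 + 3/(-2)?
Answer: 1077/2 ≈ 538.50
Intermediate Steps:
q = -7/10 (q = 4*(⅕) + 3*(-½) = ⅘ - 3/2 = -7/10 ≈ -0.70000)
((5 + 5)² - 11*q)*5 = ((5 + 5)² - 11*(-7/10))*5 = (10² + 77/10)*5 = (100 + 77/10)*5 = (1077/10)*5 = 1077/2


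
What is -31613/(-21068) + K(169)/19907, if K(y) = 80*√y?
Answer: 651230711/419400676 ≈ 1.5528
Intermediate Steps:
-31613/(-21068) + K(169)/19907 = -31613/(-21068) + (80*√169)/19907 = -31613*(-1/21068) + (80*13)*(1/19907) = 31613/21068 + 1040*(1/19907) = 31613/21068 + 1040/19907 = 651230711/419400676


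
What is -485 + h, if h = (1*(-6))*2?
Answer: -497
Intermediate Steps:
h = -12 (h = -6*2 = -12)
-485 + h = -485 - 12 = -497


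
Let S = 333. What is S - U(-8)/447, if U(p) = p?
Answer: 148859/447 ≈ 333.02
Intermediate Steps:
S - U(-8)/447 = 333 - (-8)/447 = 333 - 1*(-8/447) = 333 + 8/447 = 148859/447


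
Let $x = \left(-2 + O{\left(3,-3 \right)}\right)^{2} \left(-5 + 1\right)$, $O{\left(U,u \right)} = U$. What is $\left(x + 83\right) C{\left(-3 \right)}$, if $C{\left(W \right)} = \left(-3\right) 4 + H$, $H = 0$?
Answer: $-948$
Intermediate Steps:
$C{\left(W \right)} = -12$ ($C{\left(W \right)} = \left(-3\right) 4 + 0 = -12 + 0 = -12$)
$x = -4$ ($x = \left(-2 + 3\right)^{2} \left(-5 + 1\right) = 1^{2} \left(-4\right) = 1 \left(-4\right) = -4$)
$\left(x + 83\right) C{\left(-3 \right)} = \left(-4 + 83\right) \left(-12\right) = 79 \left(-12\right) = -948$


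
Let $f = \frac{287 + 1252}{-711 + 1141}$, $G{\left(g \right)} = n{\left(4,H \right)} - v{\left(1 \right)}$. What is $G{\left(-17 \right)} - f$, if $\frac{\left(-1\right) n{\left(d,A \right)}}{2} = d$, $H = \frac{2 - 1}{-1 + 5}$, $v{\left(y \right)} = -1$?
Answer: $- \frac{4549}{430} \approx -10.579$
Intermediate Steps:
$H = \frac{1}{4}$ ($H = 1 \cdot \frac{1}{4} = \frac{1}{4} \approx 0.25$)
$n{\left(d,A \right)} = - 2 d$
$G{\left(g \right)} = -7$ ($G{\left(g \right)} = \left(-2\right) 4 - -1 = -8 + 1 = -7$)
$f = \frac{1539}{430} \approx 3.5791$
$G{\left(-17 \right)} - f = -7 - \frac{1539}{430} = - \frac{4549}{430}$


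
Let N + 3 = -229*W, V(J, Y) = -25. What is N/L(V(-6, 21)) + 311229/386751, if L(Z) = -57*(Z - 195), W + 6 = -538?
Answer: 17360514661/1616619180 ≈ 10.739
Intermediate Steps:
W = -544 (W = -6 - 538 = -544)
L(Z) = 11115 - 57*Z (L(Z) = -57*(-195 + Z) = 11115 - 57*Z)
N = 124573 (N = -3 - 229*(-544) = -3 + 124576 = 124573)
N/L(V(-6, 21)) + 311229/386751 = 124573/(11115 - 57*(-25)) + 311229/386751 = 124573/(11115 + 1425) + 311229*(1/386751) = 124573/12540 + 103743/128917 = 17360514661/1616619180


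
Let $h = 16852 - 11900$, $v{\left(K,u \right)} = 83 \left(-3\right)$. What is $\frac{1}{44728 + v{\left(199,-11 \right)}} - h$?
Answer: $- \frac{220260007}{44479} \approx -4952.0$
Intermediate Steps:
$v{\left(K,u \right)} = -249$
$h = 4952$
$\frac{1}{44728 + v{\left(199,-11 \right)}} - h = \frac{1}{44728 - 249} - 4952 = \frac{1}{44479} - 4952 = - \frac{220260007}{44479}$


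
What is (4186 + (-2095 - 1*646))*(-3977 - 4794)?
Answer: -12674095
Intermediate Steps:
(4186 + (-2095 - 1*646))*(-3977 - 4794) = (4186 + (-2095 - 646))*(-8771) = (4186 - 2741)*(-8771) = 1445*(-8771) = -12674095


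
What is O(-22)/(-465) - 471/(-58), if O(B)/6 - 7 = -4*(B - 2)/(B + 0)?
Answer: 799691/98890 ≈ 8.0867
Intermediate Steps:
O(B) = 42 - 24*(-2 + B)/B (O(B) = 42 + 6*(-4*(B - 2)/(B + 0)) = 42 + 6*(-4*(-2 + B)/B) = 42 - 24*(-2 + B)/B)
O(-22)/(-465) - 471/(-58) = (18 + 48/(-22))/(-465) - 471/(-58) = (18 + 48*(-1/22))*(-1/465) - 471*(-1/58) = (18 - 24/11)*(-1/465) + 471/58 = (174/11)*(-1/465) + 471/58 = -58/1705 + 471/58 = 799691/98890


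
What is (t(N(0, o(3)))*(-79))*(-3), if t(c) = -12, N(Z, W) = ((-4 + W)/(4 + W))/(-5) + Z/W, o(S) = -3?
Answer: -2844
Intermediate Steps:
N(Z, W) = Z/W - (-4 + W)/(5*(4 + W)) (N(Z, W) = ((-4 + W)/(4 + W))*(-1/5) + Z/W = -(-4 + W)/(5*(4 + W)) + Z/W = Z/W - (-4 + W)/(5*(4 + W)))
(t(N(0, o(3)))*(-79))*(-3) = -12*(-79)*(-3) = 948*(-3) = -2844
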